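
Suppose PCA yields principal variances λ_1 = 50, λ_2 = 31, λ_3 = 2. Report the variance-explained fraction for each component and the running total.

Step 1 — total variance = trace(Sigma) = Σ λ_i = 50 + 31 + 2 = 83.

Step 2 — fraction explained by component i = λ_i / Σ λ:
  PC1: 50/83 = 0.6024
  PC2: 31/83 = 0.3735
  PC3: 2/83 = 0.0241

Step 3 — cumulative fraction after k components = (λ_1 + ... + λ_k) / Σ λ:
  k = 1: 50/83 = 0.6024
  k = 2: (50 + 31)/83 = 81/83 = 0.9759
  k = 3: (50 + 31 + 2)/83 = 83/83 = 1

Summary (fraction, with percent):

explained: PC1 0.6024 (60.24%), PC2 0.3735 (37.35%), PC3 0.0241 (2.41%);  cumulative: 0.6024, 0.9759, 1


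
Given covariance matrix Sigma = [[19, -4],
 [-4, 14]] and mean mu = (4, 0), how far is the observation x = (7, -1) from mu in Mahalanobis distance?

Step 1 — centre the observation: (x - mu) = (3, -1).

Step 2 — invert Sigma. det(Sigma) = 19·14 - (-4)² = 250.
  Sigma^{-1} = (1/det) · [[d, -b], [-b, a]] = [[0.056, 0.016],
 [0.016, 0.076]].

Step 3 — form the quadratic (x - mu)^T · Sigma^{-1} · (x - mu):
  Sigma^{-1} · (x - mu) = (0.152, -0.028).
  (x - mu)^T · [Sigma^{-1} · (x - mu)] = (3)·(0.152) + (-1)·(-0.028) = 0.484.

Step 4 — take square root: d = √(0.484) ≈ 0.6957.

d(x, mu) = √(0.484) ≈ 0.6957


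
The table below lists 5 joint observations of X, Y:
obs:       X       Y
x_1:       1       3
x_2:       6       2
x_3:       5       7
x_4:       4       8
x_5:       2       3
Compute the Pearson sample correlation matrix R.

Step 1 — column means:
  mean(X) = (1 + 6 + 5 + 4 + 2) / 5 = 18/5 = 3.6
  mean(Y) = (3 + 2 + 7 + 8 + 3) / 5 = 23/5 = 4.6

Step 2 — sample variances and covariances s[i,j] = (1/(n-1)) · Σ_k (x_{k,i} - mean_i) · (x_{k,j} - mean_j), with n-1 = 4:
  s[X,X] = ((-2.6)·(-2.6) + (2.4)·(2.4) + (1.4)·(1.4) + (0.4)·(0.4) + (-1.6)·(-1.6)) / 4 = 17.2/4 = 4.3
  s[X,Y] = ((-2.6)·(-1.6) + (2.4)·(-2.6) + (1.4)·(2.4) + (0.4)·(3.4) + (-1.6)·(-1.6)) / 4 = 5.2/4 = 1.3
  s[Y,Y] = ((-1.6)·(-1.6) + (-2.6)·(-2.6) + (2.4)·(2.4) + (3.4)·(3.4) + (-1.6)·(-1.6)) / 4 = 29.2/4 = 7.3
  Sample standard deviations s_i = √(s[i,i]):
  s(X) = √(4.3) = 2.0736
  s(Y) = √(7.3) = 2.7019

Step 3 — r_{ij} = s_{ij} / (s_i · s_j):
  r[X,X] = 1 (diagonal).
  r[X,Y] = 1.3 / (2.0736 · 2.7019) = 1.3 / 5.6027 = 0.232
  r[Y,Y] = 1 (diagonal).

R is symmetric with unit diagonal. Assembling:

R = [[1, 0.232],
 [0.232, 1]]


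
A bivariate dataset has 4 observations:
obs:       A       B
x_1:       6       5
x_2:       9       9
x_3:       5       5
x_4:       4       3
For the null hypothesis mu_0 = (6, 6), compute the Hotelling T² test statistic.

Step 1 — sample mean vector:
  mean(A) = (6 + 9 + 5 + 4) / 4 = 24/4 = 6
  mean(B) = (5 + 9 + 5 + 3) / 4 = 22/4 = 5.5
  x̄ = (6, 5.5),  deviation x̄ - mu_0 = (6, 5.5) - (6, 6) = (0, -0.5).

Step 2 — sample covariance matrix, S[i,j] = (1/(n-1)) · Σ_k (x_{k,i} - mean_i) · (x_{k,j} - mean_j), divisor n-1 = 3:
  S[A,A] = ((0)·(0) + (3)·(3) + (-1)·(-1) + (-2)·(-2)) / 3 = 14/3 = 4.6667
  S[A,B] = ((0)·(-0.5) + (3)·(3.5) + (-1)·(-0.5) + (-2)·(-2.5)) / 3 = 16/3 = 5.3333
  S[B,B] = ((-0.5)·(-0.5) + (3.5)·(3.5) + (-0.5)·(-0.5) + (-2.5)·(-2.5)) / 3 = 19/3 = 6.3333
  S = [[4.6667, 5.3333],
 [5.3333, 6.3333]].

Step 3 — invert S. det(S) = 4.6667·6.3333 - (5.3333)² = 1.1111.
  S^{-1} = (1/det) · [[d, -b], [-b, a]] = [[5.7, -4.8],
 [-4.8, 4.2]].

Step 4 — quadratic form (x̄ - mu_0)^T · S^{-1} · (x̄ - mu_0):
  S^{-1} · (x̄ - mu_0) = (2.4, -2.1),
  (x̄ - mu_0)^T · [...] = (0)·(2.4) + (-0.5)·(-2.1) = 1.05.

Step 5 — scale by n: T² = 4 · 1.05 = 4.2.

T² ≈ 4.2


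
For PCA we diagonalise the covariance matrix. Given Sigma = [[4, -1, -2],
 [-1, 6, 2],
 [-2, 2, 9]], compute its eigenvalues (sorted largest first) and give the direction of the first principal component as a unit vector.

Step 1 — characteristic polynomial p(λ) = det(λI - Sigma) = λ³ - tr·λ² + c_1·λ - det, where tr = trace, c_1 = sum of the principal 2×2 minors, det = det(Sigma):
  tr = 4 + 6 + 9 = 19,
  c_1 = (4·6 - (-1)²) + (4·9 - (-2)²) + (6·9 - (2)²) = 23 + 32 + 50 = 105,
  det = 4·(6·9 - (2)²) - (-1)·((-1)·9 - (2)·(-2)) + (-2)·((-1)·(2) - 6·(-2)) = 4·(50) - (-1)·(-5) + (-2)·(10) = 175.
  So p(λ) = λ³ - 19λ² + 105λ - 175.
Step 2 — look for an integer root (rational root theorem: any rational root is an integer divisor of 175). Testing λ = 5:
  p(5) = 125 - 475 + 525 - 175 = 0  ✓
  Dividing out (λ - 5): p(λ) = (λ - 5)(λ² - 14λ + 35).
Step 3 — remaining eigenvalues from the quadratic λ² - 14λ + 35 = 0:
  Δ = 14² - 4·35 = 196 - 140 = 56,  λ = (14 ± √56)/2 = (14 ± 7.4833)/2 ≈ 10.7417 or 3.2583.
  Sorted: λ_1 = 10.7417,  λ_2 = 5,  λ_3 = 3.2583  (check: sum = 19 = tr ✓).

Step 4 — unit eigenvector for λ_1 ≈ 10.7417: v spans the null space of (Sigma - λ_1 I), whose rows are
  r_1 = (-6.7417, -1, -2),  r_2 = (-1, -4.7417, 2),  r_3 = (-2, 2, -1.7417).
  v is orthogonal to every row, so take v ∝ r_1 × r_2 = ((-1)·(2) - (-2)·(-4.7417), (-2)·(-1) - (-6.7417)·(2), (-6.7417)·(-4.7417) - (-1)·(-1)) ≈ (-11.4833, 15.4833, 30.9666).
  Rescale (multiply by -1 so the first nonzero entry is positive): u = (11.4833, -15.4833, -30.9666).
  ||u|| = √((11.4833)² + (-15.4833)² + (-30.9666)²) = √(1330.5317) ≈ 36.4765,  v_1 = u/||u|| ≈ (0.3148, -0.4245, -0.8489) (||v_1|| = 1).

λ_1 = 10.7417,  λ_2 = 5,  λ_3 = 3.2583;  v_1 ≈ (0.3148, -0.4245, -0.8489)


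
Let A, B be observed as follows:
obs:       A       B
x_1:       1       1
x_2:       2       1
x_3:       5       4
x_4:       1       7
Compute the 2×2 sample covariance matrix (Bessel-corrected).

Step 1 — column means:
  mean(A) = (1 + 2 + 5 + 1) / 4 = 9/4 = 2.25
  mean(B) = (1 + 1 + 4 + 7) / 4 = 13/4 = 3.25

Step 2 — sample covariance S[i,j] = (1/(n-1)) · Σ_k (x_{k,i} - mean_i) · (x_{k,j} - mean_j), with n-1 = 3.
  S[A,A] = ((-1.25)·(-1.25) + (-0.25)·(-0.25) + (2.75)·(2.75) + (-1.25)·(-1.25)) / 3 = 10.75/3 = 3.5833
  S[A,B] = ((-1.25)·(-2.25) + (-0.25)·(-2.25) + (2.75)·(0.75) + (-1.25)·(3.75)) / 3 = 0.75/3 = 0.25
  S[B,B] = ((-2.25)·(-2.25) + (-2.25)·(-2.25) + (0.75)·(0.75) + (3.75)·(3.75)) / 3 = 24.75/3 = 8.25

S is symmetric (S[j,i] = S[i,j]). Assembling:

S = [[3.5833, 0.25],
 [0.25, 8.25]]


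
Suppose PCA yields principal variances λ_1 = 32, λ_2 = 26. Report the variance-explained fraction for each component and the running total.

Step 1 — total variance = trace(Sigma) = Σ λ_i = 32 + 26 = 58.

Step 2 — fraction explained by component i = λ_i / Σ λ:
  PC1: 32/58 = 0.5517
  PC2: 26/58 = 0.4483

Step 3 — cumulative fraction after k components = (λ_1 + ... + λ_k) / Σ λ:
  k = 1: 32/58 = 0.5517
  k = 2: (32 + 26)/58 = 58/58 = 1

Summary (fraction, with percent):

explained: PC1 0.5517 (55.17%), PC2 0.4483 (44.83%);  cumulative: 0.5517, 1


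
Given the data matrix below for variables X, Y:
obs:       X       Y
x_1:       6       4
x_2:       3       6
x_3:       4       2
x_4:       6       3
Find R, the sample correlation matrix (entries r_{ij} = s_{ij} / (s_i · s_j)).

Step 1 — column means:
  mean(X) = (6 + 3 + 4 + 6) / 4 = 19/4 = 4.75
  mean(Y) = (4 + 6 + 2 + 3) / 4 = 15/4 = 3.75

Step 2 — sample variances and covariances s[i,j] = (1/(n-1)) · Σ_k (x_{k,i} - mean_i) · (x_{k,j} - mean_j), with n-1 = 3:
  s[X,X] = ((1.25)·(1.25) + (-1.75)·(-1.75) + (-0.75)·(-0.75) + (1.25)·(1.25)) / 3 = 6.75/3 = 2.25
  s[X,Y] = ((1.25)·(0.25) + (-1.75)·(2.25) + (-0.75)·(-1.75) + (1.25)·(-0.75)) / 3 = -3.25/3 = -1.0833
  s[Y,Y] = ((0.25)·(0.25) + (2.25)·(2.25) + (-1.75)·(-1.75) + (-0.75)·(-0.75)) / 3 = 8.75/3 = 2.9167
  Sample standard deviations s_i = √(s[i,i]):
  s(X) = √(2.25) = 1.5
  s(Y) = √(2.9167) = 1.7078

Step 3 — r_{ij} = s_{ij} / (s_i · s_j):
  r[X,X] = 1 (diagonal).
  r[X,Y] = -1.0833 / (1.5 · 1.7078) = -1.0833 / 2.5617 = -0.4229
  r[Y,Y] = 1 (diagonal).

R is symmetric with unit diagonal. Assembling:

R = [[1, -0.4229],
 [-0.4229, 1]]


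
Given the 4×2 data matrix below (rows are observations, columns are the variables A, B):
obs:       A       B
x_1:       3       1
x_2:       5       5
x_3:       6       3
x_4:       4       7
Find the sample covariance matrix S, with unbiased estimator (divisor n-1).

Step 1 — column means:
  mean(A) = (3 + 5 + 6 + 4) / 4 = 18/4 = 4.5
  mean(B) = (1 + 5 + 3 + 7) / 4 = 16/4 = 4

Step 2 — sample covariance S[i,j] = (1/(n-1)) · Σ_k (x_{k,i} - mean_i) · (x_{k,j} - mean_j), with n-1 = 3.
  S[A,A] = ((-1.5)·(-1.5) + (0.5)·(0.5) + (1.5)·(1.5) + (-0.5)·(-0.5)) / 3 = 5/3 = 1.6667
  S[A,B] = ((-1.5)·(-3) + (0.5)·(1) + (1.5)·(-1) + (-0.5)·(3)) / 3 = 2/3 = 0.6667
  S[B,B] = ((-3)·(-3) + (1)·(1) + (-1)·(-1) + (3)·(3)) / 3 = 20/3 = 6.6667

S is symmetric (S[j,i] = S[i,j]). Assembling:

S = [[1.6667, 0.6667],
 [0.6667, 6.6667]]


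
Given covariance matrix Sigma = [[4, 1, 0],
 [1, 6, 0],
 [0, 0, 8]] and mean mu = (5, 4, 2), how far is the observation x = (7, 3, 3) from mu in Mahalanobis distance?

Step 1 — centre the observation: (x - mu) = (2, -1, 1).

Step 2 — invert Sigma (cofactor / det for 3×3, or solve directly):
  Sigma^{-1} = [[0.2609, -0.0435, 0],
 [-0.0435, 0.1739, 0],
 [0, 0, 0.125]].

Step 3 — form the quadratic (x - mu)^T · Sigma^{-1} · (x - mu):
  Sigma^{-1} · (x - mu) = (0.5652, -0.2609, 0.125).
  (x - mu)^T · [Sigma^{-1} · (x - mu)] = (2)·(0.5652) + (-1)·(-0.2609) + (1)·(0.125) = 1.5163.

Step 4 — take square root: d = √(1.5163) ≈ 1.2314.

d(x, mu) = √(1.5163) ≈ 1.2314


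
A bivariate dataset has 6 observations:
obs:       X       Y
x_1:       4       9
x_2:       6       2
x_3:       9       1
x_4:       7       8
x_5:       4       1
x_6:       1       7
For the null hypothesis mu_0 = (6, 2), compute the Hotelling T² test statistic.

Step 1 — sample mean vector:
  mean(X) = (4 + 6 + 9 + 7 + 4 + 1) / 6 = 31/6 = 5.1667
  mean(Y) = (9 + 2 + 1 + 8 + 1 + 7) / 6 = 28/6 = 4.6667
  x̄ = (5.1667, 4.6667),  deviation x̄ - mu_0 = (5.1667, 4.6667) - (6, 2) = (-0.8333, 2.6667).

Step 2 — sample covariance matrix, S[i,j] = (1/(n-1)) · Σ_k (x_{k,i} - mean_i) · (x_{k,j} - mean_j), divisor n-1 = 5:
  S[X,X] = ((-1.1667)·(-1.1667) + (0.8333)·(0.8333) + (3.8333)·(3.8333) + (1.8333)·(1.8333) + (-1.1667)·(-1.1667) + (-4.1667)·(-4.1667)) / 5 = 38.8333/5 = 7.7667
  S[X,Y] = ((-1.1667)·(4.3333) + (0.8333)·(-2.6667) + (3.8333)·(-3.6667) + (1.8333)·(3.3333) + (-1.1667)·(-3.6667) + (-4.1667)·(2.3333)) / 5 = -20.6667/5 = -4.1333
  S[Y,Y] = ((4.3333)·(4.3333) + (-2.6667)·(-2.6667) + (-3.6667)·(-3.6667) + (3.3333)·(3.3333) + (-3.6667)·(-3.6667) + (2.3333)·(2.3333)) / 5 = 69.3333/5 = 13.8667
  S = [[7.7667, -4.1333],
 [-4.1333, 13.8667]].

Step 3 — invert S. det(S) = 7.7667·13.8667 - (-4.1333)² = 90.6133.
  S^{-1} = (1/det) · [[d, -b], [-b, a]] = [[0.153, 0.0456],
 [0.0456, 0.0857]].

Step 4 — quadratic form (x̄ - mu_0)^T · S^{-1} · (x̄ - mu_0):
  S^{-1} · (x̄ - mu_0) = (-0.0059, 0.1906),
  (x̄ - mu_0)^T · [...] = (-0.8333)·(-0.0059) + (2.6667)·(0.1906) = 0.513.

Step 5 — scale by n: T² = 6 · 0.513 = 3.0783.

T² ≈ 3.0783


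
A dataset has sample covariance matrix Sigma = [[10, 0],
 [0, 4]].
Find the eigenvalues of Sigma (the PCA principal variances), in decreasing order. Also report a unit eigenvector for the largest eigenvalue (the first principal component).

Step 1 — characteristic polynomial of 2×2 Sigma:
  det(Sigma - λI) = λ² - trace · λ + det = 0.
  trace = 10 + 4 = 14, det = 10·4 - (0)² = 40.
Step 2 — discriminant:
  Δ = trace² - 4·det = 196 - 160 = 36.
Step 3 — eigenvalues:
  λ = (trace ± √Δ)/2 = (14 ± 6)/2,
  λ_1 = 10,  λ_2 = 4.

Step 4 — unit eigenvector for λ_1: Sigma is diagonal, so its eigenvectors are the coordinate axes. λ_1 = 10 is the diagonal entry on the first coordinate axis, hence
  v_1 = (1, 0) (||v_1|| = 1).

λ_1 = 10,  λ_2 = 4;  v_1 ≈ (1, 0)


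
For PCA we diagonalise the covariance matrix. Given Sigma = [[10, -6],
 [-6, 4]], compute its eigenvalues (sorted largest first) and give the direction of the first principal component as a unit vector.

Step 1 — characteristic polynomial of 2×2 Sigma:
  det(Sigma - λI) = λ² - trace · λ + det = 0.
  trace = 10 + 4 = 14, det = 10·4 - (-6)² = 4.
Step 2 — discriminant:
  Δ = trace² - 4·det = 196 - 16 = 180.
Step 3 — eigenvalues:
  λ = (trace ± √Δ)/2 = (14 ± 13.4164)/2,
  λ_1 = 13.7082,  λ_2 = 0.2918.

Step 4 — unit eigenvector for λ_1: solve (Sigma - λ_1 I)v = 0. First row:
  (10 - 13.7082)·v_x + (-6)·v_y = 0, i.e. (-3.7082)·v_x + (-6)·v_y = 0,
  so v ∝ (b, λ_1 - a) = (-6, 3.7082); multiply by -1 so the first entry is positive: u = (6, -3.7082).
  ||u|| = √((6)² + (-3.7082)²) = √(49.7508) ≈ 7.0534,
  v_1 = u/||u|| ≈ (0.8507, -0.5257) (||v_1|| = 1).

λ_1 = 13.7082,  λ_2 = 0.2918;  v_1 ≈ (0.8507, -0.5257)


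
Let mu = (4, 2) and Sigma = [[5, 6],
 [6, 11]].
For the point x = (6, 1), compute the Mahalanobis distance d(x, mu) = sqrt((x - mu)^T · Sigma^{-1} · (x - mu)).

Step 1 — centre the observation: (x - mu) = (2, -1).

Step 2 — invert Sigma. det(Sigma) = 5·11 - (6)² = 19.
  Sigma^{-1} = (1/det) · [[d, -b], [-b, a]] = [[0.5789, -0.3158],
 [-0.3158, 0.2632]].

Step 3 — form the quadratic (x - mu)^T · Sigma^{-1} · (x - mu):
  Sigma^{-1} · (x - mu) = (1.4737, -0.8947).
  (x - mu)^T · [Sigma^{-1} · (x - mu)] = (2)·(1.4737) + (-1)·(-0.8947) = 3.8421.

Step 4 — take square root: d = √(3.8421) ≈ 1.9601.

d(x, mu) = √(3.8421) ≈ 1.9601


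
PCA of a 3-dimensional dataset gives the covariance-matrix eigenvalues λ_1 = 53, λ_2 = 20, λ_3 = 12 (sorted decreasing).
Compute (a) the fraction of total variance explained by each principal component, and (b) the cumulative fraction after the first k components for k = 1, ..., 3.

Step 1 — total variance = trace(Sigma) = Σ λ_i = 53 + 20 + 12 = 85.

Step 2 — fraction explained by component i = λ_i / Σ λ:
  PC1: 53/85 = 0.6235
  PC2: 20/85 = 0.2353
  PC3: 12/85 = 0.1412

Step 3 — cumulative fraction after k components = (λ_1 + ... + λ_k) / Σ λ:
  k = 1: 53/85 = 0.6235
  k = 2: (53 + 20)/85 = 73/85 = 0.8588
  k = 3: (53 + 20 + 12)/85 = 85/85 = 1

Summary (fraction, with percent):

explained: PC1 0.6235 (62.35%), PC2 0.2353 (23.53%), PC3 0.1412 (14.12%);  cumulative: 0.6235, 0.8588, 1


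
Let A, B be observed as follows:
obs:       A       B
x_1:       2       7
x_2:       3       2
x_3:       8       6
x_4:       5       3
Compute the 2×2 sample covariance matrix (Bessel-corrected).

Step 1 — column means:
  mean(A) = (2 + 3 + 8 + 5) / 4 = 18/4 = 4.5
  mean(B) = (7 + 2 + 6 + 3) / 4 = 18/4 = 4.5

Step 2 — sample covariance S[i,j] = (1/(n-1)) · Σ_k (x_{k,i} - mean_i) · (x_{k,j} - mean_j), with n-1 = 3.
  S[A,A] = ((-2.5)·(-2.5) + (-1.5)·(-1.5) + (3.5)·(3.5) + (0.5)·(0.5)) / 3 = 21/3 = 7
  S[A,B] = ((-2.5)·(2.5) + (-1.5)·(-2.5) + (3.5)·(1.5) + (0.5)·(-1.5)) / 3 = 2/3 = 0.6667
  S[B,B] = ((2.5)·(2.5) + (-2.5)·(-2.5) + (1.5)·(1.5) + (-1.5)·(-1.5)) / 3 = 17/3 = 5.6667

S is symmetric (S[j,i] = S[i,j]). Assembling:

S = [[7, 0.6667],
 [0.6667, 5.6667]]


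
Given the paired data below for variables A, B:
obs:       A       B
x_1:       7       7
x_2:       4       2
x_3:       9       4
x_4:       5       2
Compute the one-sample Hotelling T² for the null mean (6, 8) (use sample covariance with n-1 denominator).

Step 1 — sample mean vector:
  mean(A) = (7 + 4 + 9 + 5) / 4 = 25/4 = 6.25
  mean(B) = (7 + 2 + 4 + 2) / 4 = 15/4 = 3.75
  x̄ = (6.25, 3.75),  deviation x̄ - mu_0 = (6.25, 3.75) - (6, 8) = (0.25, -4.25).

Step 2 — sample covariance matrix, S[i,j] = (1/(n-1)) · Σ_k (x_{k,i} - mean_i) · (x_{k,j} - mean_j), divisor n-1 = 3:
  S[A,A] = ((0.75)·(0.75) + (-2.25)·(-2.25) + (2.75)·(2.75) + (-1.25)·(-1.25)) / 3 = 14.75/3 = 4.9167
  S[A,B] = ((0.75)·(3.25) + (-2.25)·(-1.75) + (2.75)·(0.25) + (-1.25)·(-1.75)) / 3 = 9.25/3 = 3.0833
  S[B,B] = ((3.25)·(3.25) + (-1.75)·(-1.75) + (0.25)·(0.25) + (-1.75)·(-1.75)) / 3 = 16.75/3 = 5.5833
  S = [[4.9167, 3.0833],
 [3.0833, 5.5833]].

Step 3 — invert S. det(S) = 4.9167·5.5833 - (3.0833)² = 17.9444.
  S^{-1} = (1/det) · [[d, -b], [-b, a]] = [[0.3111, -0.1718],
 [-0.1718, 0.274]].

Step 4 — quadratic form (x̄ - mu_0)^T · S^{-1} · (x̄ - mu_0):
  S^{-1} · (x̄ - mu_0) = (0.808, -1.2074),
  (x̄ - mu_0)^T · [...] = (0.25)·(0.808) + (-4.25)·(-1.2074) = 5.3336.

Step 5 — scale by n: T² = 4 · 5.3336 = 21.3344.

T² ≈ 21.3344


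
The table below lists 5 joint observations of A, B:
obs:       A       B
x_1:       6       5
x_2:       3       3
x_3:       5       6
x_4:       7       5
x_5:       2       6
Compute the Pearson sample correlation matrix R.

Step 1 — column means:
  mean(A) = (6 + 3 + 5 + 7 + 2) / 5 = 23/5 = 4.6
  mean(B) = (5 + 3 + 6 + 5 + 6) / 5 = 25/5 = 5

Step 2 — sample variances and covariances s[i,j] = (1/(n-1)) · Σ_k (x_{k,i} - mean_i) · (x_{k,j} - mean_j), with n-1 = 4:
  s[A,A] = ((1.4)·(1.4) + (-1.6)·(-1.6) + (0.4)·(0.4) + (2.4)·(2.4) + (-2.6)·(-2.6)) / 4 = 17.2/4 = 4.3
  s[A,B] = ((1.4)·(0) + (-1.6)·(-2) + (0.4)·(1) + (2.4)·(0) + (-2.6)·(1)) / 4 = 1/4 = 0.25
  s[B,B] = ((0)·(0) + (-2)·(-2) + (1)·(1) + (0)·(0) + (1)·(1)) / 4 = 6/4 = 1.5
  Sample standard deviations s_i = √(s[i,i]):
  s(A) = √(4.3) = 2.0736
  s(B) = √(1.5) = 1.2247

Step 3 — r_{ij} = s_{ij} / (s_i · s_j):
  r[A,A] = 1 (diagonal).
  r[A,B] = 0.25 / (2.0736 · 1.2247) = 0.25 / 2.5397 = 0.0984
  r[B,B] = 1 (diagonal).

R is symmetric with unit diagonal. Assembling:

R = [[1, 0.0984],
 [0.0984, 1]]


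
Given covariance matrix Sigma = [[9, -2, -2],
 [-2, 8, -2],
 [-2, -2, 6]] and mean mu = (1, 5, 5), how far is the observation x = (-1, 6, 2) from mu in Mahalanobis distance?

Step 1 — centre the observation: (x - mu) = (-2, 1, -3).

Step 2 — invert Sigma (cofactor / det for 3×3, or solve directly):
  Sigma^{-1} = [[0.1358, 0.0494, 0.0617],
 [0.0494, 0.1543, 0.0679],
 [0.0617, 0.0679, 0.2099]].

Step 3 — form the quadratic (x - mu)^T · Sigma^{-1} · (x - mu):
  Sigma^{-1} · (x - mu) = (-0.4074, -0.1481, -0.6852).
  (x - mu)^T · [Sigma^{-1} · (x - mu)] = (-2)·(-0.4074) + (1)·(-0.1481) + (-3)·(-0.6852) = 2.7222.

Step 4 — take square root: d = √(2.7222) ≈ 1.6499.

d(x, mu) = √(2.7222) ≈ 1.6499


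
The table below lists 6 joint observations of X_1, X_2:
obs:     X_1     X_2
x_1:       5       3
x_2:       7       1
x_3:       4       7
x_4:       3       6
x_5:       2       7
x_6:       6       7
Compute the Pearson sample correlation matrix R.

Step 1 — column means:
  mean(X_1) = (5 + 7 + 4 + 3 + 2 + 6) / 6 = 27/6 = 4.5
  mean(X_2) = (3 + 1 + 7 + 6 + 7 + 7) / 6 = 31/6 = 5.1667

Step 2 — sample variances and covariances s[i,j] = (1/(n-1)) · Σ_k (x_{k,i} - mean_i) · (x_{k,j} - mean_j), with n-1 = 5:
  s[X_1,X_1] = ((0.5)·(0.5) + (2.5)·(2.5) + (-0.5)·(-0.5) + (-1.5)·(-1.5) + (-2.5)·(-2.5) + (1.5)·(1.5)) / 5 = 17.5/5 = 3.5
  s[X_1,X_2] = ((0.5)·(-2.1667) + (2.5)·(-4.1667) + (-0.5)·(1.8333) + (-1.5)·(0.8333) + (-2.5)·(1.8333) + (1.5)·(1.8333)) / 5 = -15.5/5 = -3.1
  s[X_2,X_2] = ((-2.1667)·(-2.1667) + (-4.1667)·(-4.1667) + (1.8333)·(1.8333) + (0.8333)·(0.8333) + (1.8333)·(1.8333) + (1.8333)·(1.8333)) / 5 = 32.8333/5 = 6.5667
  Sample standard deviations s_i = √(s[i,i]):
  s(X_1) = √(3.5) = 1.8708
  s(X_2) = √(6.5667) = 2.5626

Step 3 — r_{ij} = s_{ij} / (s_i · s_j):
  r[X_1,X_1] = 1 (diagonal).
  r[X_1,X_2] = -3.1 / (1.8708 · 2.5626) = -3.1 / 4.7941 = -0.6466
  r[X_2,X_2] = 1 (diagonal).

R is symmetric with unit diagonal. Assembling:

R = [[1, -0.6466],
 [-0.6466, 1]]


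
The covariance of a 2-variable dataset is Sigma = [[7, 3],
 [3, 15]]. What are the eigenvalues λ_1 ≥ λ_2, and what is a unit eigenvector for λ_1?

Step 1 — characteristic polynomial of 2×2 Sigma:
  det(Sigma - λI) = λ² - trace · λ + det = 0.
  trace = 7 + 15 = 22, det = 7·15 - (3)² = 96.
Step 2 — discriminant:
  Δ = trace² - 4·det = 484 - 384 = 100.
Step 3 — eigenvalues:
  λ = (trace ± √Δ)/2 = (22 ± 10)/2,
  λ_1 = 16,  λ_2 = 6.

Step 4 — unit eigenvector for λ_1: solve (Sigma - λ_1 I)v = 0. First row:
  (7 - 16)·v_x + (3)·v_y = 0, i.e. (-9)·v_x + (3)·v_y = 0,
  so v ∝ (b, λ_1 - a) = (3, 9) = u.
  ||u|| = √((3)² + (9)²) = √(90) ≈ 9.4868,
  v_1 = u/||u|| ≈ (0.3162, 0.9487) (||v_1|| = 1).

λ_1 = 16,  λ_2 = 6;  v_1 ≈ (0.3162, 0.9487)


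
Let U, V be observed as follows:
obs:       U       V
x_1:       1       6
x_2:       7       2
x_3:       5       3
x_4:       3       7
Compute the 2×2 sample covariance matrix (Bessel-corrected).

Step 1 — column means:
  mean(U) = (1 + 7 + 5 + 3) / 4 = 16/4 = 4
  mean(V) = (6 + 2 + 3 + 7) / 4 = 18/4 = 4.5

Step 2 — sample covariance S[i,j] = (1/(n-1)) · Σ_k (x_{k,i} - mean_i) · (x_{k,j} - mean_j), with n-1 = 3.
  S[U,U] = ((-3)·(-3) + (3)·(3) + (1)·(1) + (-1)·(-1)) / 3 = 20/3 = 6.6667
  S[U,V] = ((-3)·(1.5) + (3)·(-2.5) + (1)·(-1.5) + (-1)·(2.5)) / 3 = -16/3 = -5.3333
  S[V,V] = ((1.5)·(1.5) + (-2.5)·(-2.5) + (-1.5)·(-1.5) + (2.5)·(2.5)) / 3 = 17/3 = 5.6667

S is symmetric (S[j,i] = S[i,j]). Assembling:

S = [[6.6667, -5.3333],
 [-5.3333, 5.6667]]


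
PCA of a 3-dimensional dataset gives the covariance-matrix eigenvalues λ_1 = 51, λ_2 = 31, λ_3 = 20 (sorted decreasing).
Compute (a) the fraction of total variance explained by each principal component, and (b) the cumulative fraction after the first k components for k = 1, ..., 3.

Step 1 — total variance = trace(Sigma) = Σ λ_i = 51 + 31 + 20 = 102.

Step 2 — fraction explained by component i = λ_i / Σ λ:
  PC1: 51/102 = 0.5
  PC2: 31/102 = 0.3039
  PC3: 20/102 = 0.1961

Step 3 — cumulative fraction after k components = (λ_1 + ... + λ_k) / Σ λ:
  k = 1: 51/102 = 0.5
  k = 2: (51 + 31)/102 = 82/102 = 0.8039
  k = 3: (51 + 31 + 20)/102 = 102/102 = 1

Summary (fraction, with percent):

explained: PC1 0.5 (50%), PC2 0.3039 (30.39%), PC3 0.1961 (19.61%);  cumulative: 0.5, 0.8039, 1


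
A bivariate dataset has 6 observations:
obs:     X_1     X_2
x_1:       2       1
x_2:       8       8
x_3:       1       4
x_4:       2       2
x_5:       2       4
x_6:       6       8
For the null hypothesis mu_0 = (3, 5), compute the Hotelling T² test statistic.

Step 1 — sample mean vector:
  mean(X_1) = (2 + 8 + 1 + 2 + 2 + 6) / 6 = 21/6 = 3.5
  mean(X_2) = (1 + 8 + 4 + 2 + 4 + 8) / 6 = 27/6 = 4.5
  x̄ = (3.5, 4.5),  deviation x̄ - mu_0 = (3.5, 4.5) - (3, 5) = (0.5, -0.5).

Step 2 — sample covariance matrix, S[i,j] = (1/(n-1)) · Σ_k (x_{k,i} - mean_i) · (x_{k,j} - mean_j), divisor n-1 = 5:
  S[X_1,X_1] = ((-1.5)·(-1.5) + (4.5)·(4.5) + (-2.5)·(-2.5) + (-1.5)·(-1.5) + (-1.5)·(-1.5) + (2.5)·(2.5)) / 5 = 39.5/5 = 7.9
  S[X_1,X_2] = ((-1.5)·(-3.5) + (4.5)·(3.5) + (-2.5)·(-0.5) + (-1.5)·(-2.5) + (-1.5)·(-0.5) + (2.5)·(3.5)) / 5 = 35.5/5 = 7.1
  S[X_2,X_2] = ((-3.5)·(-3.5) + (3.5)·(3.5) + (-0.5)·(-0.5) + (-2.5)·(-2.5) + (-0.5)·(-0.5) + (3.5)·(3.5)) / 5 = 43.5/5 = 8.7
  S = [[7.9, 7.1],
 [7.1, 8.7]].

Step 3 — invert S. det(S) = 7.9·8.7 - (7.1)² = 18.32.
  S^{-1} = (1/det) · [[d, -b], [-b, a]] = [[0.4749, -0.3876],
 [-0.3876, 0.4312]].

Step 4 — quadratic form (x̄ - mu_0)^T · S^{-1} · (x̄ - mu_0):
  S^{-1} · (x̄ - mu_0) = (0.4312, -0.4094),
  (x̄ - mu_0)^T · [...] = (0.5)·(0.4312) + (-0.5)·(-0.4094) = 0.4203.

Step 5 — scale by n: T² = 6 · 0.4203 = 2.5218.

T² ≈ 2.5218


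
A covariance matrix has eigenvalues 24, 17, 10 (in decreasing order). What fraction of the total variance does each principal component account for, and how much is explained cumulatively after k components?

Step 1 — total variance = trace(Sigma) = Σ λ_i = 24 + 17 + 10 = 51.

Step 2 — fraction explained by component i = λ_i / Σ λ:
  PC1: 24/51 = 0.4706
  PC2: 17/51 = 0.3333
  PC3: 10/51 = 0.1961

Step 3 — cumulative fraction after k components = (λ_1 + ... + λ_k) / Σ λ:
  k = 1: 24/51 = 0.4706
  k = 2: (24 + 17)/51 = 41/51 = 0.8039
  k = 3: (24 + 17 + 10)/51 = 51/51 = 1

Summary (fraction, with percent):

explained: PC1 0.4706 (47.06%), PC2 0.3333 (33.33%), PC3 0.1961 (19.61%);  cumulative: 0.4706, 0.8039, 1


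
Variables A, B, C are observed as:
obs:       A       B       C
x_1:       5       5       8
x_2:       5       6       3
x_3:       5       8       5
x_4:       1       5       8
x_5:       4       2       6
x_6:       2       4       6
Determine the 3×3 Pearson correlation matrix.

Step 1 — column means:
  mean(A) = (5 + 5 + 5 + 1 + 4 + 2) / 6 = 22/6 = 3.6667
  mean(B) = (5 + 6 + 8 + 5 + 2 + 4) / 6 = 30/6 = 5
  mean(C) = (8 + 3 + 5 + 8 + 6 + 6) / 6 = 36/6 = 6

Step 2 — sample variances and covariances s[i,j] = (1/(n-1)) · Σ_k (x_{k,i} - mean_i) · (x_{k,j} - mean_j), with n-1 = 5:
  s[A,A] = ((1.3333)·(1.3333) + (1.3333)·(1.3333) + (1.3333)·(1.3333) + (-2.6667)·(-2.6667) + (0.3333)·(0.3333) + (-1.6667)·(-1.6667)) / 5 = 15.3333/5 = 3.0667
  s[A,B] = ((1.3333)·(0) + (1.3333)·(1) + (1.3333)·(3) + (-2.6667)·(0) + (0.3333)·(-3) + (-1.6667)·(-1)) / 5 = 6/5 = 1.2
  s[A,C] = ((1.3333)·(2) + (1.3333)·(-3) + (1.3333)·(-1) + (-2.6667)·(2) + (0.3333)·(0) + (-1.6667)·(0)) / 5 = -8/5 = -1.6
  s[B,B] = ((0)·(0) + (1)·(1) + (3)·(3) + (0)·(0) + (-3)·(-3) + (-1)·(-1)) / 5 = 20/5 = 4
  s[B,C] = ((0)·(2) + (1)·(-3) + (3)·(-1) + (0)·(2) + (-3)·(0) + (-1)·(0)) / 5 = -6/5 = -1.2
  s[C,C] = ((2)·(2) + (-3)·(-3) + (-1)·(-1) + (2)·(2) + (0)·(0) + (0)·(0)) / 5 = 18/5 = 3.6
  Sample standard deviations s_i = √(s[i,i]):
  s(A) = √(3.0667) = 1.7512
  s(B) = √(4) = 2
  s(C) = √(3.6) = 1.8974

Step 3 — r_{ij} = s_{ij} / (s_i · s_j):
  r[A,A] = 1 (diagonal).
  r[A,B] = 1.2 / (1.7512 · 2) = 1.2 / 3.5024 = 0.3426
  r[A,C] = -1.6 / (1.7512 · 1.8974) = -1.6 / 3.3226 = -0.4815
  r[B,B] = 1 (diagonal).
  r[B,C] = -1.2 / (2 · 1.8974) = -1.2 / 3.7947 = -0.3162
  r[C,C] = 1 (diagonal).

R is symmetric with unit diagonal. Assembling:

R = [[1, 0.3426, -0.4815],
 [0.3426, 1, -0.3162],
 [-0.4815, -0.3162, 1]]


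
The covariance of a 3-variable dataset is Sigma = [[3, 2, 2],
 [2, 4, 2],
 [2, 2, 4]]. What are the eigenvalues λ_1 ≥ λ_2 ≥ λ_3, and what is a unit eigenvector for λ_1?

Step 1 — characteristic polynomial p(λ) = det(λI - Sigma) = λ³ - tr·λ² + c_1·λ - det, where tr = trace, c_1 = sum of the principal 2×2 minors, det = det(Sigma):
  tr = 3 + 4 + 4 = 11,
  c_1 = (3·4 - (2)²) + (3·4 - (2)²) + (4·4 - (2)²) = 8 + 8 + 12 = 28,
  det = 3·(4·4 - (2)²) - (2)·((2)·4 - (2)·(2)) + (2)·((2)·(2) - 4·(2)) = 3·(12) - (2)·(4) + (2)·(-4) = 20.
  So p(λ) = λ³ - 11λ² + 28λ - 20.
Step 2 — look for an integer root (rational root theorem: any rational root is an integer divisor of 20). Testing λ = 2:
  p(2) = 8 - 44 + 56 - 20 = 0  ✓
  Dividing out (λ - 2): p(λ) = (λ - 2)(λ² - 9λ + 10).
Step 3 — remaining eigenvalues from the quadratic λ² - 9λ + 10 = 0:
  Δ = 9² - 4·10 = 81 - 40 = 41,  λ = (9 ± √41)/2 = (9 ± 6.4031)/2 ≈ 7.7016 or 1.2984.
  Sorted: λ_1 = 7.7016,  λ_2 = 2,  λ_3 = 1.2984  (check: sum = 11 = tr ✓).

Step 4 — unit eigenvector for λ_1 ≈ 7.7016: v spans the null space of (Sigma - λ_1 I), whose rows are
  r_1 = (-4.7016, 2, 2),  r_2 = (2, -3.7016, 2),  r_3 = (2, 2, -3.7016).
  v is orthogonal to every row, so take v ∝ r_1 × r_2 = ((2)·(2) - (2)·(-3.7016), (2)·(2) - (-4.7016)·(2), (-4.7016)·(-3.7016) - (2)·(2)) ≈ (11.4031, 13.4031, 13.4031).
  Let u = (11.4031, 13.4031, 13.4031).
  ||u|| = √((11.4031)² + (13.4031)² + (13.4031)²) = √(489.3187) ≈ 22.1205,  v_1 = u/||u|| ≈ (0.5155, 0.6059, 0.6059) (||v_1|| = 1).

λ_1 = 7.7016,  λ_2 = 2,  λ_3 = 1.2984;  v_1 ≈ (0.5155, 0.6059, 0.6059)


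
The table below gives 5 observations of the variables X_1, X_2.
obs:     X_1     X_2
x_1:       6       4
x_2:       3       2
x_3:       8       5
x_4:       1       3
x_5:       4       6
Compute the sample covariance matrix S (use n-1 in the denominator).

Step 1 — column means:
  mean(X_1) = (6 + 3 + 8 + 1 + 4) / 5 = 22/5 = 4.4
  mean(X_2) = (4 + 2 + 5 + 3 + 6) / 5 = 20/5 = 4

Step 2 — sample covariance S[i,j] = (1/(n-1)) · Σ_k (x_{k,i} - mean_i) · (x_{k,j} - mean_j), with n-1 = 4.
  S[X_1,X_1] = ((1.6)·(1.6) + (-1.4)·(-1.4) + (3.6)·(3.6) + (-3.4)·(-3.4) + (-0.4)·(-0.4)) / 4 = 29.2/4 = 7.3
  S[X_1,X_2] = ((1.6)·(0) + (-1.4)·(-2) + (3.6)·(1) + (-3.4)·(-1) + (-0.4)·(2)) / 4 = 9/4 = 2.25
  S[X_2,X_2] = ((0)·(0) + (-2)·(-2) + (1)·(1) + (-1)·(-1) + (2)·(2)) / 4 = 10/4 = 2.5

S is symmetric (S[j,i] = S[i,j]). Assembling:

S = [[7.3, 2.25],
 [2.25, 2.5]]


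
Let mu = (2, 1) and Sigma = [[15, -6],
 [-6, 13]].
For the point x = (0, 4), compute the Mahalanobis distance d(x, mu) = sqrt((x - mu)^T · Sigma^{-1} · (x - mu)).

Step 1 — centre the observation: (x - mu) = (-2, 3).

Step 2 — invert Sigma. det(Sigma) = 15·13 - (-6)² = 159.
  Sigma^{-1} = (1/det) · [[d, -b], [-b, a]] = [[0.0818, 0.0377],
 [0.0377, 0.0943]].

Step 3 — form the quadratic (x - mu)^T · Sigma^{-1} · (x - mu):
  Sigma^{-1} · (x - mu) = (-0.0503, 0.2075).
  (x - mu)^T · [Sigma^{-1} · (x - mu)] = (-2)·(-0.0503) + (3)·(0.2075) = 0.7233.

Step 4 — take square root: d = √(0.7233) ≈ 0.8505.

d(x, mu) = √(0.7233) ≈ 0.8505


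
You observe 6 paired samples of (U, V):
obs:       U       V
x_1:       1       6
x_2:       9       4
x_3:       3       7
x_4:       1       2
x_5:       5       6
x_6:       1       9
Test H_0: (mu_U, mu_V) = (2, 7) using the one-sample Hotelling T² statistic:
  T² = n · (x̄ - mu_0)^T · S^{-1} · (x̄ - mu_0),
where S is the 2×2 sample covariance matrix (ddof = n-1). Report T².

Step 1 — sample mean vector:
  mean(U) = (1 + 9 + 3 + 1 + 5 + 1) / 6 = 20/6 = 3.3333
  mean(V) = (6 + 4 + 7 + 2 + 6 + 9) / 6 = 34/6 = 5.6667
  x̄ = (3.3333, 5.6667),  deviation x̄ - mu_0 = (3.3333, 5.6667) - (2, 7) = (1.3333, -1.3333).

Step 2 — sample covariance matrix, S[i,j] = (1/(n-1)) · Σ_k (x_{k,i} - mean_i) · (x_{k,j} - mean_j), divisor n-1 = 5:
  S[U,U] = ((-2.3333)·(-2.3333) + (5.6667)·(5.6667) + (-0.3333)·(-0.3333) + (-2.3333)·(-2.3333) + (1.6667)·(1.6667) + (-2.3333)·(-2.3333)) / 5 = 51.3333/5 = 10.2667
  S[U,V] = ((-2.3333)·(0.3333) + (5.6667)·(-1.6667) + (-0.3333)·(1.3333) + (-2.3333)·(-3.6667) + (1.6667)·(0.3333) + (-2.3333)·(3.3333)) / 5 = -9.3333/5 = -1.8667
  S[V,V] = ((0.3333)·(0.3333) + (-1.6667)·(-1.6667) + (1.3333)·(1.3333) + (-3.6667)·(-3.6667) + (0.3333)·(0.3333) + (3.3333)·(3.3333)) / 5 = 29.3333/5 = 5.8667
  S = [[10.2667, -1.8667],
 [-1.8667, 5.8667]].

Step 3 — invert S. det(S) = 10.2667·5.8667 - (-1.8667)² = 56.7467.
  S^{-1} = (1/det) · [[d, -b], [-b, a]] = [[0.1034, 0.0329],
 [0.0329, 0.1809]].

Step 4 — quadratic form (x̄ - mu_0)^T · S^{-1} · (x̄ - mu_0):
  S^{-1} · (x̄ - mu_0) = (0.094, -0.1974),
  (x̄ - mu_0)^T · [...] = (1.3333)·(0.094) + (-1.3333)·(-0.1974) = 0.3885.

Step 5 — scale by n: T² = 6 · 0.3885 = 2.3308.

T² ≈ 2.3308


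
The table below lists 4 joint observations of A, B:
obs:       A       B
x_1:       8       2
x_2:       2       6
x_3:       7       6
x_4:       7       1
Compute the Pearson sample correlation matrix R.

Step 1 — column means:
  mean(A) = (8 + 2 + 7 + 7) / 4 = 24/4 = 6
  mean(B) = (2 + 6 + 6 + 1) / 4 = 15/4 = 3.75

Step 2 — sample variances and covariances s[i,j] = (1/(n-1)) · Σ_k (x_{k,i} - mean_i) · (x_{k,j} - mean_j), with n-1 = 3:
  s[A,A] = ((2)·(2) + (-4)·(-4) + (1)·(1) + (1)·(1)) / 3 = 22/3 = 7.3333
  s[A,B] = ((2)·(-1.75) + (-4)·(2.25) + (1)·(2.25) + (1)·(-2.75)) / 3 = -13/3 = -4.3333
  s[B,B] = ((-1.75)·(-1.75) + (2.25)·(2.25) + (2.25)·(2.25) + (-2.75)·(-2.75)) / 3 = 20.75/3 = 6.9167
  Sample standard deviations s_i = √(s[i,i]):
  s(A) = √(7.3333) = 2.708
  s(B) = √(6.9167) = 2.63

Step 3 — r_{ij} = s_{ij} / (s_i · s_j):
  r[A,A] = 1 (diagonal).
  r[A,B] = -4.3333 / (2.708 · 2.63) = -4.3333 / 7.122 = -0.6084
  r[B,B] = 1 (diagonal).

R is symmetric with unit diagonal. Assembling:

R = [[1, -0.6084],
 [-0.6084, 1]]


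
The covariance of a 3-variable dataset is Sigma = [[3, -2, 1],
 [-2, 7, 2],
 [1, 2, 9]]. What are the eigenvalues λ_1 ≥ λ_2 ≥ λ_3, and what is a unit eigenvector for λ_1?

Step 1 — characteristic polynomial p(λ) = det(λI - Sigma) = λ³ - tr·λ² + c_1·λ - det, where tr = trace, c_1 = sum of the principal 2×2 minors, det = det(Sigma):
  tr = 3 + 7 + 9 = 19,
  c_1 = (3·7 - (-2)²) + (3·9 - (1)²) + (7·9 - (2)²) = 17 + 26 + 59 = 102,
  det = 3·(7·9 - (2)²) - (-2)·((-2)·9 - (2)·(1)) + (1)·((-2)·(2) - 7·(1)) = 3·(59) - (-2)·(-20) + (1)·(-11) = 126.
  So p(λ) = λ³ - 19λ² + 102λ - 126.
Step 2 — look for an integer root (rational root theorem: any rational root is an integer divisor of 126). Testing λ = 7:
  p(7) = 343 - 931 + 714 - 126 = 0  ✓
  Dividing out (λ - 7): p(λ) = (λ - 7)(λ² - 12λ + 18).
Step 3 — remaining eigenvalues from the quadratic λ² - 12λ + 18 = 0:
  Δ = 12² - 4·18 = 144 - 72 = 72,  λ = (12 ± √72)/2 = (12 ± 8.4853)/2 ≈ 10.2426 or 1.7574.
  Sorted: λ_1 = 10.2426,  λ_2 = 7,  λ_3 = 1.7574  (check: sum = 19 = tr ✓).

Step 4 — unit eigenvector for λ_1 ≈ 10.2426: v spans the null space of (Sigma - λ_1 I), whose rows are
  r_1 = (-7.2426, -2, 1),  r_2 = (-2, -3.2426, 2),  r_3 = (1, 2, -1.2426).
  v is orthogonal to every row, so take v ∝ r_1 × r_2 = ((-2)·(2) - (1)·(-3.2426), (1)·(-2) - (-7.2426)·(2), (-7.2426)·(-3.2426) - (-2)·(-2)) ≈ (-0.7574, 12.4853, 19.4853).
  Rescale (multiply by -1 so the first nonzero entry is positive): u = (0.7574, -12.4853, -19.4853).
  ||u|| = √((0.7574)² + (-12.4853)² + (-19.4853)²) = √(536.132) ≈ 23.1545,  v_1 = u/||u|| ≈ (0.0327, -0.5392, -0.8415) (||v_1|| = 1).

λ_1 = 10.2426,  λ_2 = 7,  λ_3 = 1.7574;  v_1 ≈ (0.0327, -0.5392, -0.8415)


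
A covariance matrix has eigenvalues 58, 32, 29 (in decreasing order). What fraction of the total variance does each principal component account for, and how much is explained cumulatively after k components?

Step 1 — total variance = trace(Sigma) = Σ λ_i = 58 + 32 + 29 = 119.

Step 2 — fraction explained by component i = λ_i / Σ λ:
  PC1: 58/119 = 0.4874
  PC2: 32/119 = 0.2689
  PC3: 29/119 = 0.2437

Step 3 — cumulative fraction after k components = (λ_1 + ... + λ_k) / Σ λ:
  k = 1: 58/119 = 0.4874
  k = 2: (58 + 32)/119 = 90/119 = 0.7563
  k = 3: (58 + 32 + 29)/119 = 119/119 = 1

Summary (fraction, with percent):

explained: PC1 0.4874 (48.74%), PC2 0.2689 (26.89%), PC3 0.2437 (24.37%);  cumulative: 0.4874, 0.7563, 1


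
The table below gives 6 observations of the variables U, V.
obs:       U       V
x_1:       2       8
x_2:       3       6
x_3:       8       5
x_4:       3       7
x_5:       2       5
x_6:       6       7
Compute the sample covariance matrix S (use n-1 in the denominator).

Step 1 — column means:
  mean(U) = (2 + 3 + 8 + 3 + 2 + 6) / 6 = 24/6 = 4
  mean(V) = (8 + 6 + 5 + 7 + 5 + 7) / 6 = 38/6 = 6.3333

Step 2 — sample covariance S[i,j] = (1/(n-1)) · Σ_k (x_{k,i} - mean_i) · (x_{k,j} - mean_j), with n-1 = 5.
  S[U,U] = ((-2)·(-2) + (-1)·(-1) + (4)·(4) + (-1)·(-1) + (-2)·(-2) + (2)·(2)) / 5 = 30/5 = 6
  S[U,V] = ((-2)·(1.6667) + (-1)·(-0.3333) + (4)·(-1.3333) + (-1)·(0.6667) + (-2)·(-1.3333) + (2)·(0.6667)) / 5 = -5/5 = -1
  S[V,V] = ((1.6667)·(1.6667) + (-0.3333)·(-0.3333) + (-1.3333)·(-1.3333) + (0.6667)·(0.6667) + (-1.3333)·(-1.3333) + (0.6667)·(0.6667)) / 5 = 7.3333/5 = 1.4667

S is symmetric (S[j,i] = S[i,j]). Assembling:

S = [[6, -1],
 [-1, 1.4667]]


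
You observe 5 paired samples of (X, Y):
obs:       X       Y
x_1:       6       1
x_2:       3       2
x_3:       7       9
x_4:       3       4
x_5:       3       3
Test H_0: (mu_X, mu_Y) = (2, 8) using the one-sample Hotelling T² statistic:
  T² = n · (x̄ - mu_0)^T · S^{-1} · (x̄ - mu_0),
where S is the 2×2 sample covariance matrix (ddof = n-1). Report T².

Step 1 — sample mean vector:
  mean(X) = (6 + 3 + 7 + 3 + 3) / 5 = 22/5 = 4.4
  mean(Y) = (1 + 2 + 9 + 4 + 3) / 5 = 19/5 = 3.8
  x̄ = (4.4, 3.8),  deviation x̄ - mu_0 = (4.4, 3.8) - (2, 8) = (2.4, -4.2).

Step 2 — sample covariance matrix, S[i,j] = (1/(n-1)) · Σ_k (x_{k,i} - mean_i) · (x_{k,j} - mean_j), divisor n-1 = 4:
  S[X,X] = ((1.6)·(1.6) + (-1.4)·(-1.4) + (2.6)·(2.6) + (-1.4)·(-1.4) + (-1.4)·(-1.4)) / 4 = 15.2/4 = 3.8
  S[X,Y] = ((1.6)·(-2.8) + (-1.4)·(-1.8) + (2.6)·(5.2) + (-1.4)·(0.2) + (-1.4)·(-0.8)) / 4 = 12.4/4 = 3.1
  S[Y,Y] = ((-2.8)·(-2.8) + (-1.8)·(-1.8) + (5.2)·(5.2) + (0.2)·(0.2) + (-0.8)·(-0.8)) / 4 = 38.8/4 = 9.7
  S = [[3.8, 3.1],
 [3.1, 9.7]].

Step 3 — invert S. det(S) = 3.8·9.7 - (3.1)² = 27.25.
  S^{-1} = (1/det) · [[d, -b], [-b, a]] = [[0.356, -0.1138],
 [-0.1138, 0.1394]].

Step 4 — quadratic form (x̄ - mu_0)^T · S^{-1} · (x̄ - mu_0):
  S^{-1} · (x̄ - mu_0) = (1.3321, -0.8587),
  (x̄ - mu_0)^T · [...] = (2.4)·(1.3321) + (-4.2)·(-0.8587) = 6.8037.

Step 5 — scale by n: T² = 5 · 6.8037 = 34.0183.

T² ≈ 34.0183


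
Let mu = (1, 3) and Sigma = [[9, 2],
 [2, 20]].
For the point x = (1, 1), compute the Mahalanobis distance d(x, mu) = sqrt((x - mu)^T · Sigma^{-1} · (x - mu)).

Step 1 — centre the observation: (x - mu) = (0, -2).

Step 2 — invert Sigma. det(Sigma) = 9·20 - (2)² = 176.
  Sigma^{-1} = (1/det) · [[d, -b], [-b, a]] = [[0.1136, -0.0114],
 [-0.0114, 0.0511]].

Step 3 — form the quadratic (x - mu)^T · Sigma^{-1} · (x - mu):
  Sigma^{-1} · (x - mu) = (0.0227, -0.1023).
  (x - mu)^T · [Sigma^{-1} · (x - mu)] = (0)·(0.0227) + (-2)·(-0.1023) = 0.2045.

Step 4 — take square root: d = √(0.2045) ≈ 0.4523.

d(x, mu) = √(0.2045) ≈ 0.4523


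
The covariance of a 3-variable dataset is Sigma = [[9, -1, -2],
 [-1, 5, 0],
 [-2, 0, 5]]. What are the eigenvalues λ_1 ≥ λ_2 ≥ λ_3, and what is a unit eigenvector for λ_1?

Step 1 — characteristic polynomial p(λ) = det(λI - Sigma) = λ³ - tr·λ² + c_1·λ - det, where tr = trace, c_1 = sum of the principal 2×2 minors, det = det(Sigma):
  tr = 9 + 5 + 5 = 19,
  c_1 = (9·5 - (-1)²) + (9·5 - (-2)²) + (5·5 - (0)²) = 44 + 41 + 25 = 110,
  det = 9·(5·5 - (0)²) - (-1)·((-1)·5 - (0)·(-2)) + (-2)·((-1)·(0) - 5·(-2)) = 9·(25) - (-1)·(-5) + (-2)·(10) = 200.
  So p(λ) = λ³ - 19λ² + 110λ - 200.
Step 2 — look for an integer root (rational root theorem: any rational root is an integer divisor of 200). Testing λ = 4:
  p(4) = 64 - 304 + 440 - 200 = 0  ✓
  Dividing out (λ - 4): p(λ) = (λ - 4)(λ² - 15λ + 50).
Step 3 — remaining eigenvalues from the quadratic λ² - 15λ + 50 = 0:
  Δ = 15² - 4·50 = 225 - 200 = 25,  λ = (15 ± √25)/2 = (15 ± 5)/2 = 10 or 5.
  Sorted: λ_1 = 10,  λ_2 = 5,  λ_3 = 4  (check: sum = 19 = tr ✓).

Step 4 — unit eigenvector for λ_1 = 10: v spans the null space of (Sigma - λ_1 I), whose rows are
  r_1 = (-1, -1, -2),  r_2 = (-1, -5, 0),  r_3 = (-2, 0, -5).
  v is orthogonal to every row, so take v ∝ r_1 × r_2 = ((-1)·(0) - (-2)·(-5), (-2)·(-1) - (-1)·(0), (-1)·(-5) - (-1)·(-1)) = (-10, 2, 4).
  Rescale (divide by 2; multiply by -1 so the first nonzero entry is positive): u = (5, -1, -2).
  ||u|| = √((5)² + (-1)² + (-2)²) = √(30) ≈ 5.4772,  v_1 = u/||u|| ≈ (0.9129, -0.1826, -0.3651) (||v_1|| = 1).

λ_1 = 10,  λ_2 = 5,  λ_3 = 4;  v_1 ≈ (0.9129, -0.1826, -0.3651)


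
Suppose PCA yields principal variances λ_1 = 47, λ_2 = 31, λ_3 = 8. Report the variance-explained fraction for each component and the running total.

Step 1 — total variance = trace(Sigma) = Σ λ_i = 47 + 31 + 8 = 86.

Step 2 — fraction explained by component i = λ_i / Σ λ:
  PC1: 47/86 = 0.5465
  PC2: 31/86 = 0.3605
  PC3: 8/86 = 0.093

Step 3 — cumulative fraction after k components = (λ_1 + ... + λ_k) / Σ λ:
  k = 1: 47/86 = 0.5465
  k = 2: (47 + 31)/86 = 78/86 = 0.907
  k = 3: (47 + 31 + 8)/86 = 86/86 = 1

Summary (fraction, with percent):

explained: PC1 0.5465 (54.65%), PC2 0.3605 (36.05%), PC3 0.093 (9.3%);  cumulative: 0.5465, 0.907, 1


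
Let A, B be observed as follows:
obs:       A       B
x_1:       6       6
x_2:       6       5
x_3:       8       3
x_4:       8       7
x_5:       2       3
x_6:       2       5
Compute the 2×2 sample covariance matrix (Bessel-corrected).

Step 1 — column means:
  mean(A) = (6 + 6 + 8 + 8 + 2 + 2) / 6 = 32/6 = 5.3333
  mean(B) = (6 + 5 + 3 + 7 + 3 + 5) / 6 = 29/6 = 4.8333

Step 2 — sample covariance S[i,j] = (1/(n-1)) · Σ_k (x_{k,i} - mean_i) · (x_{k,j} - mean_j), with n-1 = 5.
  S[A,A] = ((0.6667)·(0.6667) + (0.6667)·(0.6667) + (2.6667)·(2.6667) + (2.6667)·(2.6667) + (-3.3333)·(-3.3333) + (-3.3333)·(-3.3333)) / 5 = 37.3333/5 = 7.4667
  S[A,B] = ((0.6667)·(1.1667) + (0.6667)·(0.1667) + (2.6667)·(-1.8333) + (2.6667)·(2.1667) + (-3.3333)·(-1.8333) + (-3.3333)·(0.1667)) / 5 = 7.3333/5 = 1.4667
  S[B,B] = ((1.1667)·(1.1667) + (0.1667)·(0.1667) + (-1.8333)·(-1.8333) + (2.1667)·(2.1667) + (-1.8333)·(-1.8333) + (0.1667)·(0.1667)) / 5 = 12.8333/5 = 2.5667

S is symmetric (S[j,i] = S[i,j]). Assembling:

S = [[7.4667, 1.4667],
 [1.4667, 2.5667]]
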